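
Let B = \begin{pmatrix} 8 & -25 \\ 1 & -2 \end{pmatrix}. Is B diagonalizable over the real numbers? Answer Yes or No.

Characteristic polynomial: p(s) = s^2 - 6s + 9 = (s - 3)^2.
s = 3 has algebraic multiplicity 2; rank(B − 3I) = 1, so geometric multiplicity = 1.
Geometric multiplicity < algebraic multiplicity, so B is not diagonalizable.

No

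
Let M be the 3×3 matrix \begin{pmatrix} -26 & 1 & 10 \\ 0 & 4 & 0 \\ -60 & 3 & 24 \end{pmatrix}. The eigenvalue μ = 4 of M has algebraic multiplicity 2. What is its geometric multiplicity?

1

M − 4I = [[-30, 1, 10], [0, 0, 0], [-60, 3, 20]].
This matrix has rank 2, so its null space has dimension 3 − 2 = 1.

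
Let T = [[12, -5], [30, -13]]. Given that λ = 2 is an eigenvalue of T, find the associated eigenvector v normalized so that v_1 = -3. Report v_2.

-6

T − 2I = [[10, -5], [30, -15]].
Solving (T − 2I)v = 0 gives the eigenspace spanned by (-3, -6).
With v_1 = -3, v = (-3, -6), so v_2 = -6.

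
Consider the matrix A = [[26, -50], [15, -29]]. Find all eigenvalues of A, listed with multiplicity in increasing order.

Characteristic polynomial: p(s) = s^2 + 3s - 4 = (s - 1)(s + 4).
Roots (with multiplicity): -4, 1.

-4, 1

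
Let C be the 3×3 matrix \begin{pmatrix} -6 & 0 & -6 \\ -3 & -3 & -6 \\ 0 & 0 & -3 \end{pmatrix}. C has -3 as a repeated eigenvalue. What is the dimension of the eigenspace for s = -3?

C + 3I = [[-3, 0, -6], [-3, 0, -6], [0, 0, 0]].
This matrix has rank 1, so its null space has dimension 3 − 1 = 2.

2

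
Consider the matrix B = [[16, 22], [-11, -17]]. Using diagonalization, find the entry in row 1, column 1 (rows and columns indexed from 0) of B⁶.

Characteristic polynomial: r^2 + r - 30 = (r - 5)(r + 6), so the eigenvalues are -6, 5.
r=5: eigenvector (2, -1).
r=-6: eigenvector (-1, 1).
P = [[2, -1], [-1, 1]], D = diag(5, -6), P⁻¹ = [[1, 1], [1, 2]].
B⁶ = P·diag(15625, 46656)·P⁻¹ = [[-15406, -62062], [31031, 77687]].
The requested entry is 77687.

77687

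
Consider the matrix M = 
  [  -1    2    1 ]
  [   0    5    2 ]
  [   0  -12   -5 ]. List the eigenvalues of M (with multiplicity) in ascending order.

Characteristic polynomial: p(μ) = μ^3 + μ^2 - μ - 1 = (μ - 1)(μ + 1)^2.
Roots (with multiplicity): -1, -1, 1.

-1, -1, 1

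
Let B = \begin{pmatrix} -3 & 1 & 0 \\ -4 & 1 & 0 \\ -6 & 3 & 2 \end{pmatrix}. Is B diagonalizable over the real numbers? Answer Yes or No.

No

Characteristic polynomial: p(μ) = μ^3 - 3μ - 2 = (μ - 2)(μ + 1)^2.
μ = -1 has algebraic multiplicity 2; rank(B + 1I) = 2, so geometric multiplicity = 1.
Geometric multiplicity < algebraic multiplicity, so B is not diagonalizable.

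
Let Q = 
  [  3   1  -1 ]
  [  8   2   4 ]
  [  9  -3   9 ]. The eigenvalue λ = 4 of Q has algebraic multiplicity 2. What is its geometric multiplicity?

1

Q − 4I = [[-1, 1, -1], [8, -2, 4], [9, -3, 5]].
This matrix has rank 2, so its null space has dimension 3 − 2 = 1.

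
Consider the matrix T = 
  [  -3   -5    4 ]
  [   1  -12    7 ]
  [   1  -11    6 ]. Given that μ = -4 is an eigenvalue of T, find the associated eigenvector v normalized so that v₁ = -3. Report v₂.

T + 4I = [[1, -5, 4], [1, -8, 7], [1, -11, 10]].
Solving (T + 4I)v = 0 gives the eigenspace spanned by (-3, -3, -3).
With v₁ = -3, v = (-3, -3, -3), so v₂ = -3.

-3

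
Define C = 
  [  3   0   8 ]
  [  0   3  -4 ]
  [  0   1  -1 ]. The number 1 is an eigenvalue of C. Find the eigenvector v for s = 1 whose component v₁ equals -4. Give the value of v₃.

1

C − 1I = [[2, 0, 8], [0, 2, -4], [0, 1, -2]].
Solving (C − 1I)v = 0 gives the eigenspace spanned by (-4, 2, 1).
With v₁ = -4, v = (-4, 2, 1), so v₃ = 1.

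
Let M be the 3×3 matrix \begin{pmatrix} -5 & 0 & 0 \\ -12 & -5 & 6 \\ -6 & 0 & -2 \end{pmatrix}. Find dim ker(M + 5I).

M + 5I = [[0, 0, 0], [-12, 0, 6], [-6, 0, 3]].
This matrix has rank 1, so its null space has dimension 3 − 1 = 2.

2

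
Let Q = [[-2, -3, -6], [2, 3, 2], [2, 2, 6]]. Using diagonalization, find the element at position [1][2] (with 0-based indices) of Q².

Characteristic polynomial: t^3 - 7t^2 + 14t - 8 = (t - 4)(t - 2)(t - 1), so the eigenvalues are 1, 2, 4.
t=2: eigenvector (0, -2, 1).
t=1: eigenvector (1, -1, 0).
t=4: eigenvector (-1, 0, 1).
P = [[0, 1, -1], [-2, -1, 0], [1, 0, 1]], D = diag(2, 1, 4), P⁻¹ = [[-1, -1, -1], [2, 1, 2], [1, 1, 2]].
Q² = P·diag(4, 1, 16)·P⁻¹ = [[-14, -15, -30], [6, 7, 6], [12, 12, 28]].
The requested entry is 6.

6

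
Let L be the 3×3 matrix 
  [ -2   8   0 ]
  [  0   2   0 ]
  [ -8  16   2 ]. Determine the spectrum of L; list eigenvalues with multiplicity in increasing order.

Characteristic polynomial: p(s) = s^3 - 2s^2 - 4s + 8 = (s - 2)^2(s + 2).
Roots (with multiplicity): -2, 2, 2.

-2, 2, 2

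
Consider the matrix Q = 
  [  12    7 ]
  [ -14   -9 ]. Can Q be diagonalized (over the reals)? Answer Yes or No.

Yes

Characteristic polynomial: p(s) = s^2 - 3s - 10 = (s - 5)(s + 2).
All 2 eigenvalues are distinct, so Q is diagonalizable.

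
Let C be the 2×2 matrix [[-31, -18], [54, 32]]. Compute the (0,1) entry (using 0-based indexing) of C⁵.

-8298

Characteristic polynomial: t^2 - t - 20 = (t - 5)(t + 4), so the eigenvalues are -4, 5.
t=-4: eigenvector (-2, 3).
t=5: eigenvector (1, -2).
P = [[-2, 1], [3, -2]], D = diag(-4, 5), P⁻¹ = [[-2, -1], [-3, -2]].
C⁵ = P·diag(-1024, 3125)·P⁻¹ = [[-13471, -8298], [24894, 15572]].
The requested entry is -8298.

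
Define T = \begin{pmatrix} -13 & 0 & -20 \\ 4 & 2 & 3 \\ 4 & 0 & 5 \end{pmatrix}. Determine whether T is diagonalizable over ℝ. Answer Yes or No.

Characteristic polynomial: p(λ) = λ^3 + 6λ^2 - λ - 30 = (λ - 2)(λ + 3)(λ + 5).
All 3 eigenvalues are distinct, so T is diagonalizable.

Yes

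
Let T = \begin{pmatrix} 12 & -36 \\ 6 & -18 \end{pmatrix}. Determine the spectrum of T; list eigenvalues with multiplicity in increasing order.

Characteristic polynomial: p(λ) = λ^2 + 6λ = λ(λ + 6).
Roots (with multiplicity): -6, 0.

-6, 0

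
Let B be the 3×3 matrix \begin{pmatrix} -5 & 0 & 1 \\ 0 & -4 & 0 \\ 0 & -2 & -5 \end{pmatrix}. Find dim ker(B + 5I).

1

B + 5I = [[0, 0, 1], [0, 1, 0], [0, -2, 0]].
This matrix has rank 2, so its null space has dimension 3 − 2 = 1.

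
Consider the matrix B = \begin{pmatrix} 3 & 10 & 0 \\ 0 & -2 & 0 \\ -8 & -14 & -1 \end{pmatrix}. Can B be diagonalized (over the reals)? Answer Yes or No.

Characteristic polynomial: p(r) = r^3 - 7r - 6 = (r - 3)(r + 1)(r + 2).
All 3 eigenvalues are distinct, so B is diagonalizable.

Yes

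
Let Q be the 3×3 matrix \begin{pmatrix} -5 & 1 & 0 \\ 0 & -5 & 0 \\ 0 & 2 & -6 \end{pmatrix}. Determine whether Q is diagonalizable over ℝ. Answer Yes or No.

Characteristic polynomial: p(λ) = λ^3 + 16λ^2 + 85λ + 150 = (λ + 5)^2(λ + 6).
λ = -5 has algebraic multiplicity 2; rank(Q + 5I) = 2, so geometric multiplicity = 1.
Geometric multiplicity < algebraic multiplicity, so Q is not diagonalizable.

No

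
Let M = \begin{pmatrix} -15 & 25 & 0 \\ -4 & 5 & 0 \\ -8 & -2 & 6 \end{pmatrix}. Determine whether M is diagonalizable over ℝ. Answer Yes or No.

Characteristic polynomial: p(s) = s^3 + 4s^2 - 35s - 150 = (s - 6)(s + 5)^2.
s = -5 has algebraic multiplicity 2; rank(M + 5I) = 2, so geometric multiplicity = 1.
Geometric multiplicity < algebraic multiplicity, so M is not diagonalizable.

No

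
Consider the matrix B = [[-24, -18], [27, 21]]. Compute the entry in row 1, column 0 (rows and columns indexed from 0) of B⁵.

Characteristic polynomial: t^2 + 3t - 18 = (t - 3)(t + 6), so the eigenvalues are -6, 3.
t=-6: eigenvector (1, -1).
t=3: eigenvector (-2, 3).
P = [[1, -2], [-1, 3]], D = diag(-6, 3), P⁻¹ = [[3, 2], [1, 1]].
B⁵ = P·diag(-7776, 243)·P⁻¹ = [[-23814, -16038], [24057, 16281]].
The requested entry is 24057.

24057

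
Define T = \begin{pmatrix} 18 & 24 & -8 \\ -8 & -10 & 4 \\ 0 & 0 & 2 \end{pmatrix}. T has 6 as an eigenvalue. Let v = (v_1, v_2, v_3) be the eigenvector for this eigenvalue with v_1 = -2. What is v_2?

T − 6I = [[12, 24, -8], [-8, -16, 4], [0, 0, -4]].
Solving (T − 6I)v = 0 gives the eigenspace spanned by (-2, 1, 0).
With v_1 = -2, v = (-2, 1, 0), so v_2 = 1.

1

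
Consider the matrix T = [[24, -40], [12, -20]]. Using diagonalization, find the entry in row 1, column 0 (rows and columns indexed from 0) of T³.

Characteristic polynomial: λ^2 - 4λ = λ(λ - 4), so the eigenvalues are 0, 4.
λ=0: eigenvector (-5, -3).
λ=4: eigenvector (2, 1).
P = [[-5, 2], [-3, 1]], D = diag(0, 4), P⁻¹ = [[1, -2], [3, -5]].
T³ = P·diag(0, 64)·P⁻¹ = [[384, -640], [192, -320]].
The requested entry is 192.

192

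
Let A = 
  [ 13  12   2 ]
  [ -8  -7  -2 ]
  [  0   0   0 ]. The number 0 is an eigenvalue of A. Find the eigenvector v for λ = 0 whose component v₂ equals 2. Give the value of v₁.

-2

A = [[13, 12, 2], [-8, -7, -2], [0, 0, 0]].
Solving (A)v = 0 gives the eigenspace spanned by (-2, 2, 1).
With v₂ = 2, v = (-2, 2, 1), so v₁ = -2.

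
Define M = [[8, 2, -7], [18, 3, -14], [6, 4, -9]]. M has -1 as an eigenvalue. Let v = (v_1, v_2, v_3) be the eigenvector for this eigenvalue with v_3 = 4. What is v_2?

M + 1I = [[9, 2, -7], [18, 4, -14], [6, 4, -8]].
Solving (M + 1I)v = 0 gives the eigenspace spanned by (2, 5, 4).
With v_3 = 4, v = (2, 5, 4), so v_2 = 5.

5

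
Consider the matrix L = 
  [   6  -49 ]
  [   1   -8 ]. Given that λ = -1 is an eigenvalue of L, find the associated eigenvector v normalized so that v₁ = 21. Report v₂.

3

L + 1I = [[7, -49], [1, -7]].
Solving (L + 1I)v = 0 gives the eigenspace spanned by (21, 3).
With v₁ = 21, v = (21, 3), so v₂ = 3.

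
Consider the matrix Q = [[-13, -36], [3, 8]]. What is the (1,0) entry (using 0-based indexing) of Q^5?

Characteristic polynomial: μ^2 + 5μ + 4 = (μ + 1)(μ + 4), so the eigenvalues are -4, -1.
μ=-4: eigenvector (4, -1).
μ=-1: eigenvector (-3, 1).
P = [[4, -3], [-1, 1]], D = diag(-4, -1), P⁻¹ = [[1, 3], [1, 4]].
Q⁵ = P·diag(-1024, -1)·P⁻¹ = [[-4093, -12276], [1023, 3068]].
The requested entry is 1023.

1023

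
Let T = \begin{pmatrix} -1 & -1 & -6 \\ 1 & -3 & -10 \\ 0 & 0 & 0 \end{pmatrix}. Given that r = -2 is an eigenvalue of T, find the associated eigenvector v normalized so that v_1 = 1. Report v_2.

T + 2I = [[1, -1, -6], [1, -1, -10], [0, 0, 2]].
Solving (T + 2I)v = 0 gives the eigenspace spanned by (1, 1, 0).
With v_1 = 1, v = (1, 1, 0), so v_2 = 1.

1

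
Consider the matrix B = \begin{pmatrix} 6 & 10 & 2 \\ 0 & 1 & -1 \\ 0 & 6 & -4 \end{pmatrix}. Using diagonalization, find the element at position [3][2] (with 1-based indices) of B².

-18

Characteristic polynomial: λ^3 - 3λ^2 - 16λ - 12 = (λ - 6)(λ + 1)(λ + 2), so the eigenvalues are -2, -1, 6.
λ=-2: eigenvector (2, -1, -3).
λ=-1: eigenvector (2, -1, -2).
λ=6: eigenvector (1, 0, 0).
P = [[2, 2, 1], [-1, -1, 0], [-3, -2, 0]], D = diag(-2, -1, 6), P⁻¹ = [[0, 2, -1], [0, -3, 1], [1, 2, 0]].
B² = P·diag(4, 1, 36)·P⁻¹ = [[36, 82, -6], [0, -5, 3], [0, -18, 10]].
The requested entry is -18.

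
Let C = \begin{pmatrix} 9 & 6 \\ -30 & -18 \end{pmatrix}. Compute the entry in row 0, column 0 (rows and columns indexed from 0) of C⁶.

-182979

Characteristic polynomial: s^2 + 9s + 18 = (s + 3)(s + 6), so the eigenvalues are -6, -3.
s=-3: eigenvector (-1, 2).
s=-6: eigenvector (2, -5).
P = [[-1, 2], [2, -5]], D = diag(-3, -6), P⁻¹ = [[-5, -2], [-2, -1]].
C⁶ = P·diag(729, 46656)·P⁻¹ = [[-182979, -91854], [459270, 230364]].
The requested entry is -182979.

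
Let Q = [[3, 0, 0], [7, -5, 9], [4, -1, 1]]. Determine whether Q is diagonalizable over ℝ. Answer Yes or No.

No

Characteristic polynomial: p(t) = t^3 + t^2 - 8t - 12 = (t - 3)(t + 2)^2.
t = -2 has algebraic multiplicity 2; rank(Q + 2I) = 2, so geometric multiplicity = 1.
Geometric multiplicity < algebraic multiplicity, so Q is not diagonalizable.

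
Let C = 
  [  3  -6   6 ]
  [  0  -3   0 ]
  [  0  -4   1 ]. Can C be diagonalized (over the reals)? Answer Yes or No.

Characteristic polynomial: p(r) = r^3 - r^2 - 9r + 9 = (r - 3)(r - 1)(r + 3).
All 3 eigenvalues are distinct, so C is diagonalizable.

Yes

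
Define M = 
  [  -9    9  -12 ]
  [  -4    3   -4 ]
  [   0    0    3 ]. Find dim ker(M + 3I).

1

M + 3I = [[-6, 9, -12], [-4, 6, -4], [0, 0, 6]].
This matrix has rank 2, so its null space has dimension 3 − 2 = 1.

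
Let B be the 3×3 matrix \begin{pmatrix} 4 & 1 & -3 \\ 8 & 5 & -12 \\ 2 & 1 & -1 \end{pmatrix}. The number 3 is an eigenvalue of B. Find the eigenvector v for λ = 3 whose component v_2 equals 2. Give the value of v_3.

1

B − 3I = [[1, 1, -3], [8, 2, -12], [2, 1, -4]].
Solving (B − 3I)v = 0 gives the eigenspace spanned by (1, 2, 1).
With v_2 = 2, v = (1, 2, 1), so v_3 = 1.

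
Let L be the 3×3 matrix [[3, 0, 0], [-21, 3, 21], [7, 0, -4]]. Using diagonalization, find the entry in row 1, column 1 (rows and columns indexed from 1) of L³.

Characteristic polynomial: t^3 - 2t^2 - 15t + 36 = (t - 3)^2(t + 4), so the eigenvalues are -4, 3, 3.
t=3: eigenvector (1, -3, 1).
t=3: eigenvector (1, -2, 1).
t=-4: eigenvector (0, -3, 1).
P = [[1, 1, 0], [-3, -2, -3], [1, 1, 1]], D = diag(3, 3, -4), P⁻¹ = [[1, -1, -3], [0, 1, 3], [-1, 0, 1]].
L³ = P·diag(27, 27, -64)·P⁻¹ = [[27, 0, 0], [-273, 27, 273], [91, 0, -64]].
The requested entry is 27.

27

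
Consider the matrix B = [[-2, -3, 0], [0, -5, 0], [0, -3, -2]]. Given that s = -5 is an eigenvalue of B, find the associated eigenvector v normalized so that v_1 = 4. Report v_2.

B + 5I = [[3, -3, 0], [0, 0, 0], [0, -3, 3]].
Solving (B + 5I)v = 0 gives the eigenspace spanned by (4, 4, 4).
With v_1 = 4, v = (4, 4, 4), so v_2 = 4.

4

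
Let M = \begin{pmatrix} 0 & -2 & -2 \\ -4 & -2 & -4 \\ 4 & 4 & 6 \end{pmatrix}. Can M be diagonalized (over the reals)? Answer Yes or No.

Characteristic polynomial: p(t) = t^3 - 4t^2 + 4t = t(t - 2)^2.
t = 2 has algebraic multiplicity 2; rank(M − 2I) = 1, so geometric multiplicity = 2.
Every eigenvalue has geometric = algebraic multiplicity, so M is diagonalizable.

Yes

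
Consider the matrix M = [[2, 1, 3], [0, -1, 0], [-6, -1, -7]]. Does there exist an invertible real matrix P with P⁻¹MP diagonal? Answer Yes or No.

No

Characteristic polynomial: p(t) = t^3 + 6t^2 + 9t + 4 = (t + 1)^2(t + 4).
t = -1 has algebraic multiplicity 2; rank(M + 1I) = 2, so geometric multiplicity = 1.
Geometric multiplicity < algebraic multiplicity, so M is not diagonalizable.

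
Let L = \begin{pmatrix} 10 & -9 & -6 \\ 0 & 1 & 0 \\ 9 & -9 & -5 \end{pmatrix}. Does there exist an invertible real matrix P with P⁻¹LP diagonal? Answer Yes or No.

Yes

Characteristic polynomial: p(μ) = μ^3 - 6μ^2 + 9μ - 4 = (μ - 4)(μ - 1)^2.
μ = 1 has algebraic multiplicity 2; rank(L − 1I) = 1, so geometric multiplicity = 2.
Every eigenvalue has geometric = algebraic multiplicity, so L is diagonalizable.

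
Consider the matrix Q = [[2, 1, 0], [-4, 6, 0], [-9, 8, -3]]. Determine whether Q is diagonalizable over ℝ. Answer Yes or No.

Characteristic polynomial: p(s) = s^3 - 5s^2 - 8s + 48 = (s - 4)^2(s + 3).
s = 4 has algebraic multiplicity 2; rank(Q − 4I) = 2, so geometric multiplicity = 1.
Geometric multiplicity < algebraic multiplicity, so Q is not diagonalizable.

No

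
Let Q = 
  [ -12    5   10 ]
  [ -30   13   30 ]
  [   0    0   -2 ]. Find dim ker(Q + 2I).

Q + 2I = [[-10, 5, 10], [-30, 15, 30], [0, 0, 0]].
This matrix has rank 1, so its null space has dimension 3 − 1 = 2.

2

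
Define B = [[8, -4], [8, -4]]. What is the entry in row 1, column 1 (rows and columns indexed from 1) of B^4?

Characteristic polynomial: s^2 - 4s = s(s - 4), so the eigenvalues are 0, 4.
s=4: eigenvector (1, 1).
s=0: eigenvector (1, 2).
P = [[1, 1], [1, 2]], D = diag(4, 0), P⁻¹ = [[2, -1], [-1, 1]].
B⁴ = P·diag(256, 0)·P⁻¹ = [[512, -256], [512, -256]].
The requested entry is 512.

512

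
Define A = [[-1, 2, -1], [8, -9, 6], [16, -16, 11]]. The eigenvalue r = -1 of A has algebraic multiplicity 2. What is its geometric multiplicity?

1

A + 1I = [[0, 2, -1], [8, -8, 6], [16, -16, 12]].
This matrix has rank 2, so its null space has dimension 3 − 2 = 1.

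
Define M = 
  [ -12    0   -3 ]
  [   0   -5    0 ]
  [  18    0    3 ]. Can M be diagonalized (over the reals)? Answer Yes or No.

Yes

Characteristic polynomial: p(λ) = λ^3 + 14λ^2 + 63λ + 90 = (λ + 3)(λ + 5)(λ + 6).
All 3 eigenvalues are distinct, so M is diagonalizable.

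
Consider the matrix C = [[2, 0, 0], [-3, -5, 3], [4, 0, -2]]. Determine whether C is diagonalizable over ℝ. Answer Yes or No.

Yes

Characteristic polynomial: p(s) = s^3 + 5s^2 - 4s - 20 = (s - 2)(s + 2)(s + 5).
All 3 eigenvalues are distinct, so C is diagonalizable.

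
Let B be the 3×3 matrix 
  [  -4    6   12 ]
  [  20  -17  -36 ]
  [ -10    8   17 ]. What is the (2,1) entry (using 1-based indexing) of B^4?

Characteristic polynomial: μ^3 + 4μ^2 - μ - 4 = (μ - 1)(μ + 1)(μ + 4), so the eigenvalues are -4, -1, 1.
μ=-4: eigenvector (1, -4, 2).
μ=-1: eigenvector (2, -11, 6).
μ=1: eigenvector (0, -2, 1).
P = [[1, 2, 0], [-4, -11, -2], [2, 6, 1]], D = diag(-4, -1, 1), P⁻¹ = [[1, -2, -4], [0, 1, 2], [-2, -2, -3]].
B⁴ = P·diag(256, 1, 1)·P⁻¹ = [[256, -510, -1020], [-1020, 2041, 4080], [510, -1020, -2039]].
The requested entry is -1020.

-1020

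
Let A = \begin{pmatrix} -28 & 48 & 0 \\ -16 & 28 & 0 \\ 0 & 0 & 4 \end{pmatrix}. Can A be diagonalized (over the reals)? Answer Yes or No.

Characteristic polynomial: p(μ) = μ^3 - 4μ^2 - 16μ + 64 = (μ - 4)^2(μ + 4).
μ = 4 has algebraic multiplicity 2; rank(A − 4I) = 1, so geometric multiplicity = 2.
Every eigenvalue has geometric = algebraic multiplicity, so A is diagonalizable.

Yes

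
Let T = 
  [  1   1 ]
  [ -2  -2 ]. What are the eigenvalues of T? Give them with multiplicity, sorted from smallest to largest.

Characteristic polynomial: p(r) = r^2 + r = r(r + 1).
Roots (with multiplicity): -1, 0.

-1, 0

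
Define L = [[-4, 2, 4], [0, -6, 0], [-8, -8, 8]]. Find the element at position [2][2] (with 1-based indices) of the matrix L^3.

Characteristic polynomial: t^3 + 2t^2 - 24t = t(t - 4)(t + 6), so the eigenvalues are -6, 0, 4.
t=4: eigenvector (1, 0, 2).
t=-6: eigenvector (-1, 1, 0).
t=0: eigenvector (1, 0, 1).
P = [[1, -1, 1], [0, 1, 0], [2, 0, 1]], D = diag(4, -6, 0), P⁻¹ = [[-1, -1, 1], [0, 1, 0], [2, 2, -1]].
L³ = P·diag(64, -216, 0)·P⁻¹ = [[-64, 152, 64], [0, -216, 0], [-128, -128, 128]].
The requested entry is -216.

-216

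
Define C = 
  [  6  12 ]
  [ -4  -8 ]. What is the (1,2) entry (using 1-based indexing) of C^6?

Characteristic polynomial: s^2 + 2s = s(s + 2), so the eigenvalues are -2, 0.
s=-2: eigenvector (-3, 2).
s=0: eigenvector (-2, 1).
P = [[-3, -2], [2, 1]], D = diag(-2, 0), P⁻¹ = [[1, 2], [-2, -3]].
C⁶ = P·diag(64, 0)·P⁻¹ = [[-192, -384], [128, 256]].
The requested entry is -384.

-384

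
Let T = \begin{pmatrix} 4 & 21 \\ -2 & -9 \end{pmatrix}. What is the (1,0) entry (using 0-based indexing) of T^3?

-38

Characteristic polynomial: r^2 + 5r + 6 = (r + 2)(r + 3), so the eigenvalues are -3, -2.
r=-3: eigenvector (-3, 1).
r=-2: eigenvector (7, -2).
P = [[-3, 7], [1, -2]], D = diag(-3, -2), P⁻¹ = [[2, 7], [1, 3]].
T³ = P·diag(-27, -8)·P⁻¹ = [[106, 399], [-38, -141]].
The requested entry is -38.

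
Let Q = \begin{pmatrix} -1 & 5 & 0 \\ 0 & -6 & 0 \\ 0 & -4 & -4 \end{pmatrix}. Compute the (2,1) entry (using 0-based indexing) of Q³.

-304

Characteristic polynomial: μ^3 + 11μ^2 + 34μ + 24 = (μ + 1)(μ + 4)(μ + 6), so the eigenvalues are -6, -4, -1.
μ=-6: eigenvector (-1, 1, 2).
μ=-1: eigenvector (1, 0, 0).
μ=-4: eigenvector (0, 0, 1).
P = [[-1, 1, 0], [1, 0, 0], [2, 0, 1]], D = diag(-6, -1, -4), P⁻¹ = [[0, 1, 0], [1, 1, 0], [0, -2, 1]].
Q³ = P·diag(-216, -1, -64)·P⁻¹ = [[-1, 215, 0], [0, -216, 0], [0, -304, -64]].
The requested entry is -304.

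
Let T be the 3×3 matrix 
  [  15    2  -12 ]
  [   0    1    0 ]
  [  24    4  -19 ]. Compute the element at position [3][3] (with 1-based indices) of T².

73

Characteristic polynomial: μ^3 + 3μ^2 - μ - 3 = (μ - 1)(μ + 1)(μ + 3), so the eigenvalues are -3, -1, 1.
μ=-3: eigenvector (2, 0, 3).
μ=1: eigenvector (-1, 1, -1).
μ=-1: eigenvector (3, 0, 4).
P = [[2, -1, 3], [0, 1, 0], [3, -1, 4]], D = diag(-3, 1, -1), P⁻¹ = [[-4, -1, 3], [0, 1, 0], [3, 1, -2]].
T² = P·diag(9, 1, 1)·P⁻¹ = [[-63, -16, 48], [0, 1, 0], [-96, -24, 73]].
The requested entry is 73.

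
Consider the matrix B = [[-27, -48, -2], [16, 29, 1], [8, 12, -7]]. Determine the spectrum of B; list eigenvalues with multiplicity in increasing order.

-5, -5, 5

Characteristic polynomial: p(s) = s^3 + 5s^2 - 25s - 125 = (s - 5)(s + 5)^2.
Roots (with multiplicity): -5, -5, 5.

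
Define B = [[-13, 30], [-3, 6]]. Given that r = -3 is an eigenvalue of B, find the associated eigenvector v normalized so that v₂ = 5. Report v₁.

B + 3I = [[-10, 30], [-3, 9]].
Solving (B + 3I)v = 0 gives the eigenspace spanned by (15, 5).
With v₂ = 5, v = (15, 5), so v₁ = 15.

15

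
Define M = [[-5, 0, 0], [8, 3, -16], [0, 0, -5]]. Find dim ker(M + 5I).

M + 5I = [[0, 0, 0], [8, 8, -16], [0, 0, 0]].
This matrix has rank 1, so its null space has dimension 3 − 1 = 2.

2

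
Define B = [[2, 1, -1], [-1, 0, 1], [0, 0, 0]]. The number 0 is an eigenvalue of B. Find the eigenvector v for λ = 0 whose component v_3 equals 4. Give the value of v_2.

-4

B = [[2, 1, -1], [-1, 0, 1], [0, 0, 0]].
Solving (B)v = 0 gives the eigenspace spanned by (4, -4, 4).
With v_3 = 4, v = (4, -4, 4), so v_2 = -4.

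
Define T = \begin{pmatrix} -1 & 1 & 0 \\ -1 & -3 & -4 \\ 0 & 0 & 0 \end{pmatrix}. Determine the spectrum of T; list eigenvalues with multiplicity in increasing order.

-2, -2, 0

Characteristic polynomial: p(μ) = μ^3 + 4μ^2 + 4μ = μ(μ + 2)^2.
Roots (with multiplicity): -2, -2, 0.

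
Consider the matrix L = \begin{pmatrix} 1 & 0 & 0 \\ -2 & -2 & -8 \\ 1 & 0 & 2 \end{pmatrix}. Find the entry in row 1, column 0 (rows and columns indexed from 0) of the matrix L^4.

-30

Characteristic polynomial: r^3 - r^2 - 4r + 4 = (r - 2)(r - 1)(r + 2), so the eigenvalues are -2, 1, 2.
r=1: eigenvector (1, 2, -1).
r=-2: eigenvector (0, 1, 0).
r=2: eigenvector (0, -2, 1).
P = [[1, 0, 0], [2, 1, -2], [-1, 0, 1]], D = diag(1, -2, 2), P⁻¹ = [[1, 0, 0], [0, 1, 2], [1, 0, 1]].
L⁴ = P·diag(1, 16, 16)·P⁻¹ = [[1, 0, 0], [-30, 16, 0], [15, 0, 16]].
The requested entry is -30.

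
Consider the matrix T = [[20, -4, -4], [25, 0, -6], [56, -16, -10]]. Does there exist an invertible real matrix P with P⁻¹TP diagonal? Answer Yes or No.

No

Characteristic polynomial: p(s) = s^3 - 10s^2 + 28s - 24 = (s - 6)(s - 2)^2.
s = 2 has algebraic multiplicity 2; rank(T − 2I) = 2, so geometric multiplicity = 1.
Geometric multiplicity < algebraic multiplicity, so T is not diagonalizable.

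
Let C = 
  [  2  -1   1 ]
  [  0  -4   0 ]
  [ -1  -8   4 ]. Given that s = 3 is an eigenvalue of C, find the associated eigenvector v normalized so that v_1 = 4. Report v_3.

4

C − 3I = [[-1, -1, 1], [0, -7, 0], [-1, -8, 1]].
Solving (C − 3I)v = 0 gives the eigenspace spanned by (4, 0, 4).
With v_1 = 4, v = (4, 0, 4), so v_3 = 4.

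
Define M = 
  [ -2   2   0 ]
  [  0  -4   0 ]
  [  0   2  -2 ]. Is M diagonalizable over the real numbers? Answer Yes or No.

Characteristic polynomial: p(λ) = λ^3 + 8λ^2 + 20λ + 16 = (λ + 2)^2(λ + 4).
λ = -2 has algebraic multiplicity 2; rank(M + 2I) = 1, so geometric multiplicity = 2.
Every eigenvalue has geometric = algebraic multiplicity, so M is diagonalizable.

Yes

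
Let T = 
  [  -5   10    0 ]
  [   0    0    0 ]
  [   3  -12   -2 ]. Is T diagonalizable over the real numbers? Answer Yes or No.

Characteristic polynomial: p(λ) = λ^3 + 7λ^2 + 10λ = λ(λ + 2)(λ + 5).
All 3 eigenvalues are distinct, so T is diagonalizable.

Yes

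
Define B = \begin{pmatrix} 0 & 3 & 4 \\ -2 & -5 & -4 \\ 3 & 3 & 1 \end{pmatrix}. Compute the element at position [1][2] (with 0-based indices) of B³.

-28

Characteristic polynomial: r^3 + 4r^2 + r - 6 = (r - 1)(r + 2)(r + 3), so the eigenvalues are -3, -2, 1.
r=-3: eigenvector (1, -1, 0).
r=-2: eigenvector (-1, 2, -1).
r=1: eigenvector (1, -1, 1).
P = [[1, -1, 1], [-1, 2, -1], [0, -1, 1]], D = diag(-3, -2, 1), P⁻¹ = [[1, 0, -1], [1, 1, 0], [1, 1, 1]].
B³ = P·diag(-27, -8, 1)·P⁻¹ = [[-18, 9, 28], [10, -17, -28], [9, 9, 1]].
The requested entry is -28.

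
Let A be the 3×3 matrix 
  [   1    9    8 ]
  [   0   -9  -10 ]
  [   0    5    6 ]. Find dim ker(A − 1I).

A − 1I = [[0, 9, 8], [0, -10, -10], [0, 5, 5]].
This matrix has rank 2, so its null space has dimension 3 − 2 = 1.

1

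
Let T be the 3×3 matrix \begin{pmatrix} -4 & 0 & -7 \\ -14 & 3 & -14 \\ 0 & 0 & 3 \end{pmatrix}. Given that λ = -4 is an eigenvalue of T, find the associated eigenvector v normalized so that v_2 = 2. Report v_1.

T + 4I = [[0, 0, -7], [-14, 7, -14], [0, 0, 7]].
Solving (T + 4I)v = 0 gives the eigenspace spanned by (1, 2, 0).
With v_2 = 2, v = (1, 2, 0), so v_1 = 1.

1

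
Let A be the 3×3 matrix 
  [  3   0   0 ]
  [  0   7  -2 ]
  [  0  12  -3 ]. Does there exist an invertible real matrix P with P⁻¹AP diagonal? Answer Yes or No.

Yes

Characteristic polynomial: p(r) = r^3 - 7r^2 + 15r - 9 = (r - 3)^2(r - 1).
r = 3 has algebraic multiplicity 2; rank(A − 3I) = 1, so geometric multiplicity = 2.
Every eigenvalue has geometric = algebraic multiplicity, so A is diagonalizable.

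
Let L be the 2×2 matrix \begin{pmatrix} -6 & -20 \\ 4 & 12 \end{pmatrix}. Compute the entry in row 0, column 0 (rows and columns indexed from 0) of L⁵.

-3936

Characteristic polynomial: λ^2 - 6λ + 8 = (λ - 4)(λ - 2), so the eigenvalues are 2, 4.
λ=4: eigenvector (-2, 1).
λ=2: eigenvector (5, -2).
P = [[-2, 5], [1, -2]], D = diag(4, 2), P⁻¹ = [[2, 5], [1, 2]].
L⁵ = P·diag(1024, 32)·P⁻¹ = [[-3936, -9920], [1984, 4992]].
The requested entry is -3936.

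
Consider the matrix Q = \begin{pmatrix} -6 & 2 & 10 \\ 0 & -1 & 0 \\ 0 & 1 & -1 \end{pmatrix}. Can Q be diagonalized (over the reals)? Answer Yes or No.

No

Characteristic polynomial: p(μ) = μ^3 + 8μ^2 + 13μ + 6 = (μ + 1)^2(μ + 6).
μ = -1 has algebraic multiplicity 2; rank(Q + 1I) = 2, so geometric multiplicity = 1.
Geometric multiplicity < algebraic multiplicity, so Q is not diagonalizable.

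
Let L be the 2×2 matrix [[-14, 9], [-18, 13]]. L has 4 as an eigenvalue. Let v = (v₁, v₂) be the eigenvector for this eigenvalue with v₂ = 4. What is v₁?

2

L − 4I = [[-18, 9], [-18, 9]].
Solving (L − 4I)v = 0 gives the eigenspace spanned by (2, 4).
With v₂ = 4, v = (2, 4), so v₁ = 2.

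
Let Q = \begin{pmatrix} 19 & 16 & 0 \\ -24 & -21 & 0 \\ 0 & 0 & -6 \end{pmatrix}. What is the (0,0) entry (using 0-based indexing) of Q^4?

-1007

Characteristic polynomial: μ^3 + 8μ^2 - 3μ - 90 = (μ - 3)(μ + 5)(μ + 6), so the eigenvalues are -6, -5, 3.
μ=3: eigenvector (1, -1, 0).
μ=-5: eigenvector (-2, 3, 0).
μ=-6: eigenvector (0, 0, 1).
P = [[1, -2, 0], [-1, 3, 0], [0, 0, 1]], D = diag(3, -5, -6), P⁻¹ = [[3, 2, 0], [1, 1, 0], [0, 0, 1]].
Q⁴ = P·diag(81, 625, 1296)·P⁻¹ = [[-1007, -1088, 0], [1632, 1713, 0], [0, 0, 1296]].
The requested entry is -1007.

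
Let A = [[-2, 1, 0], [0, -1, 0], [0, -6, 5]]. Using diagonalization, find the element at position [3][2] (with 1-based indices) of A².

Characteristic polynomial: λ^3 - 2λ^2 - 13λ - 10 = (λ - 5)(λ + 1)(λ + 2), so the eigenvalues are -2, -1, 5.
λ=-2: eigenvector (1, 0, 0).
λ=5: eigenvector (0, 0, 1).
λ=-1: eigenvector (1, 1, 1).
P = [[1, 0, 1], [0, 0, 1], [0, 1, 1]], D = diag(-2, 5, -1), P⁻¹ = [[1, -1, 0], [0, -1, 1], [0, 1, 0]].
A² = P·diag(4, 25, 1)·P⁻¹ = [[4, -3, 0], [0, 1, 0], [0, -24, 25]].
The requested entry is -24.

-24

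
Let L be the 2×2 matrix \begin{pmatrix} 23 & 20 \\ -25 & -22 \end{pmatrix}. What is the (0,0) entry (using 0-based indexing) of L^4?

341

Characteristic polynomial: r^2 - r - 6 = (r - 3)(r + 2), so the eigenvalues are -2, 3.
r=-2: eigenvector (-4, 5).
r=3: eigenvector (1, -1).
P = [[-4, 1], [5, -1]], D = diag(-2, 3), P⁻¹ = [[1, 1], [5, 4]].
L⁴ = P·diag(16, 81)·P⁻¹ = [[341, 260], [-325, -244]].
The requested entry is 341.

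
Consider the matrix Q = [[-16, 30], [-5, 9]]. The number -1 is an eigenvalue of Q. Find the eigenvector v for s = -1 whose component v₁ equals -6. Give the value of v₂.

-3

Q + 1I = [[-15, 30], [-5, 10]].
Solving (Q + 1I)v = 0 gives the eigenspace spanned by (-6, -3).
With v₁ = -6, v = (-6, -3), so v₂ = -3.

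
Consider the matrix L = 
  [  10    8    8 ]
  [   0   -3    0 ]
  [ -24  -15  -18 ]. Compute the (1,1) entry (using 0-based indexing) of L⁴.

Characteristic polynomial: s^3 + 11s^2 + 36s + 36 = (s + 2)(s + 3)(s + 6), so the eigenvalues are -6, -3, -2.
s=-6: eigenvector (1, 0, -2).
s=-3: eigenvector (0, 1, -1).
s=-2: eigenvector (2, 0, -3).
P = [[1, 0, 2], [0, 1, 0], [-2, -1, -3]], D = diag(-6, -3, -2), P⁻¹ = [[-3, -2, -2], [0, 1, 0], [2, 1, 1]].
L⁴ = P·diag(1296, 81, 16)·P⁻¹ = [[-3824, -2560, -2560], [0, 81, 0], [7680, 5055, 5136]].
The requested entry is 81.

81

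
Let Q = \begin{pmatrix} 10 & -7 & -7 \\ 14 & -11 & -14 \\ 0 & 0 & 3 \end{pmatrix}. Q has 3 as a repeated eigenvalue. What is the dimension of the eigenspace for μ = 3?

Q − 3I = [[7, -7, -7], [14, -14, -14], [0, 0, 0]].
This matrix has rank 1, so its null space has dimension 3 − 1 = 2.

2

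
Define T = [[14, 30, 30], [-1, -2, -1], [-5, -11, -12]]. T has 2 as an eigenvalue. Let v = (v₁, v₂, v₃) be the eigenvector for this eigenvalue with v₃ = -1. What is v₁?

T − 2I = [[12, 30, 30], [-1, -4, -1], [-5, -11, -14]].
Solving (T − 2I)v = 0 gives the eigenspace spanned by (5, -1, -1).
With v₃ = -1, v = (5, -1, -1), so v₁ = 5.

5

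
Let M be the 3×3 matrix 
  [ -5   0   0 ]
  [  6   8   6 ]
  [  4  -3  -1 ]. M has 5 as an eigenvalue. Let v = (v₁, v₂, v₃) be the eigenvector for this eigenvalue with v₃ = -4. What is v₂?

8

M − 5I = [[-10, 0, 0], [6, 3, 6], [4, -3, -6]].
Solving (M − 5I)v = 0 gives the eigenspace spanned by (0, 8, -4).
With v₃ = -4, v = (0, 8, -4), so v₂ = 8.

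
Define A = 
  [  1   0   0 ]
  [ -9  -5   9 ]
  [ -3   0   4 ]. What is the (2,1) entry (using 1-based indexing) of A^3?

Characteristic polynomial: λ^3 - 21λ + 20 = (λ - 4)(λ - 1)(λ + 5), so the eigenvalues are -5, 1, 4.
λ=-5: eigenvector (0, -1, 0).
λ=4: eigenvector (0, 1, 1).
λ=1: eigenvector (1, 0, 1).
P = [[0, 0, 1], [-1, 1, 0], [0, 1, 1]], D = diag(-5, 4, 1), P⁻¹ = [[-1, -1, 1], [-1, 0, 1], [1, 0, 0]].
A³ = P·diag(-125, 64, 1)·P⁻¹ = [[1, 0, 0], [-189, -125, 189], [-63, 0, 64]].
The requested entry is -189.

-189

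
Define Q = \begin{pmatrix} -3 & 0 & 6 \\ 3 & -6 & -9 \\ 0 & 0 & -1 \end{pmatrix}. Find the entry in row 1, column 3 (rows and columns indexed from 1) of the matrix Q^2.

-24

Characteristic polynomial: r^3 + 10r^2 + 27r + 18 = (r + 1)(r + 3)(r + 6), so the eigenvalues are -6, -3, -1.
r=-3: eigenvector (1, 1, 0).
r=-6: eigenvector (0, 1, 0).
r=-1: eigenvector (3, 0, 1).
P = [[1, 0, 3], [1, 1, 0], [0, 0, 1]], D = diag(-3, -6, -1), P⁻¹ = [[1, 0, -3], [-1, 1, 3], [0, 0, 1]].
Q² = P·diag(9, 36, 1)·P⁻¹ = [[9, 0, -24], [-27, 36, 81], [0, 0, 1]].
The requested entry is -24.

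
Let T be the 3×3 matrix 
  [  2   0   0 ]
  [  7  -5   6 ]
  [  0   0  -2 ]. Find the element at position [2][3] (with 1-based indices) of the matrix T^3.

Characteristic polynomial: r^3 + 5r^2 - 4r - 20 = (r - 2)(r + 2)(r + 5), so the eigenvalues are -5, -2, 2.
r=-2: eigenvector (0, 2, 1).
r=-5: eigenvector (0, 1, 0).
r=2: eigenvector (1, 1, 0).
P = [[0, 0, 1], [2, 1, 1], [1, 0, 0]], D = diag(-2, -5, 2), P⁻¹ = [[0, 0, 1], [-1, 1, -2], [1, 0, 0]].
T³ = P·diag(-8, -125, 8)·P⁻¹ = [[8, 0, 0], [133, -125, 234], [0, 0, -8]].
The requested entry is 234.

234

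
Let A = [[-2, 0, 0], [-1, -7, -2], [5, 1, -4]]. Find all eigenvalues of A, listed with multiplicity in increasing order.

-6, -5, -2

Characteristic polynomial: p(r) = r^3 + 13r^2 + 52r + 60 = (r + 2)(r + 5)(r + 6).
Roots (with multiplicity): -6, -5, -2.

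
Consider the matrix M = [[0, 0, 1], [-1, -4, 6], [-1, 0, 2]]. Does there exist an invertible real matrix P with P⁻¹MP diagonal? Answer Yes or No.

Characteristic polynomial: p(λ) = λ^3 + 2λ^2 - 7λ + 4 = (λ - 1)^2(λ + 4).
λ = 1 has algebraic multiplicity 2; rank(M − 1I) = 2, so geometric multiplicity = 1.
Geometric multiplicity < algebraic multiplicity, so M is not diagonalizable.

No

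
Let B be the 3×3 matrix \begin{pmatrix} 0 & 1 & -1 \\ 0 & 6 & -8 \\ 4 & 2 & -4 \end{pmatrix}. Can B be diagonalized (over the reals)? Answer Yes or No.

Characteristic polynomial: p(t) = t^3 - 2t^2 - 4t + 8 = (t - 2)^2(t + 2).
t = 2 has algebraic multiplicity 2; rank(B − 2I) = 2, so geometric multiplicity = 1.
Geometric multiplicity < algebraic multiplicity, so B is not diagonalizable.

No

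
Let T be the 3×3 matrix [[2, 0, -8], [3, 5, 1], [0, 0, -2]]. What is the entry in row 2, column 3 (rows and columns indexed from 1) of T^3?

Characteristic polynomial: λ^3 - 5λ^2 - 4λ + 20 = (λ - 5)(λ - 2)(λ + 2), so the eigenvalues are -2, 2, 5.
λ=2: eigenvector (1, -1, 0).
λ=5: eigenvector (0, 1, 0).
λ=-2: eigenvector (2, -1, 1).
P = [[1, 0, 2], [-1, 1, -1], [0, 0, 1]], D = diag(2, 5, -2), P⁻¹ = [[1, 0, -2], [1, 1, -1], [0, 0, 1]].
T³ = P·diag(8, 125, -8)·P⁻¹ = [[8, 0, -32], [117, 125, -101], [0, 0, -8]].
The requested entry is -101.

-101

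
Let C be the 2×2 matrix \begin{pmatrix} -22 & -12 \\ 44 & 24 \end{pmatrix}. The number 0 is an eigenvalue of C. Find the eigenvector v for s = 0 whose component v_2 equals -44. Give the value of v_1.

C = [[-22, -12], [44, 24]].
Solving (C)v = 0 gives the eigenspace spanned by (24, -44).
With v_2 = -44, v = (24, -44), so v_1 = 24.

24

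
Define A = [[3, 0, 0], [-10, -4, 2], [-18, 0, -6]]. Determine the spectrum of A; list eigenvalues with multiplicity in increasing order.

Characteristic polynomial: p(t) = t^3 + 7t^2 - 6t - 72 = (t - 3)(t + 4)(t + 6).
Roots (with multiplicity): -6, -4, 3.

-6, -4, 3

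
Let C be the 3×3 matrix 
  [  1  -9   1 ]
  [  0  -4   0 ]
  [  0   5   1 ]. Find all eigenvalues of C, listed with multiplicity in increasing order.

Characteristic polynomial: p(r) = r^3 + 2r^2 - 7r + 4 = (r - 1)^2(r + 4).
Roots (with multiplicity): -4, 1, 1.

-4, 1, 1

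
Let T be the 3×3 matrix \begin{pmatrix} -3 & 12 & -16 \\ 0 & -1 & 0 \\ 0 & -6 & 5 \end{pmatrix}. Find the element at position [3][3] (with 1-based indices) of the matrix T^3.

125

Characteristic polynomial: s^3 - s^2 - 17s - 15 = (s - 5)(s + 1)(s + 3), so the eigenvalues are -3, -1, 5.
s=-3: eigenvector (1, 0, 0).
s=-1: eigenvector (-2, 1, 1).
s=5: eigenvector (-2, 0, 1).
P = [[1, -2, -2], [0, 1, 0], [0, 1, 1]], D = diag(-3, -1, 5), P⁻¹ = [[1, 0, 2], [0, 1, 0], [0, -1, 1]].
T³ = P·diag(-27, -1, 125)·P⁻¹ = [[-27, 252, -304], [0, -1, 0], [0, -126, 125]].
The requested entry is 125.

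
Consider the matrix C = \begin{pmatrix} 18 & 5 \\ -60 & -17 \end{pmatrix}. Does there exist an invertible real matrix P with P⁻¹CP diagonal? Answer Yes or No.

Yes

Characteristic polynomial: p(s) = s^2 - s - 6 = (s - 3)(s + 2).
All 2 eigenvalues are distinct, so C is diagonalizable.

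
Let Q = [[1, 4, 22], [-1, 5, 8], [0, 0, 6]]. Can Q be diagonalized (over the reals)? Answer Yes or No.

Characteristic polynomial: p(λ) = λ^3 - 12λ^2 + 45λ - 54 = (λ - 6)(λ - 3)^2.
λ = 3 has algebraic multiplicity 2; rank(Q − 3I) = 2, so geometric multiplicity = 1.
Geometric multiplicity < algebraic multiplicity, so Q is not diagonalizable.

No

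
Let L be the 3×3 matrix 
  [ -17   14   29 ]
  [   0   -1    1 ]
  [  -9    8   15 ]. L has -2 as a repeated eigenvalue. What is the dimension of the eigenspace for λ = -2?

1

L + 2I = [[-15, 14, 29], [0, 1, 1], [-9, 8, 17]].
This matrix has rank 2, so its null space has dimension 3 − 2 = 1.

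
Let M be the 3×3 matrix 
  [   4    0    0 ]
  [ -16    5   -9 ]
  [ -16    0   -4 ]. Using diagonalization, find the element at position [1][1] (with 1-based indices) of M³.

64

Characteristic polynomial: μ^3 - 5μ^2 - 16μ + 80 = (μ - 5)(μ - 4)(μ + 4), so the eigenvalues are -4, 4, 5.
μ=4: eigenvector (1, -2, -2).
μ=5: eigenvector (0, 1, 0).
μ=-4: eigenvector (0, 1, 1).
P = [[1, 0, 0], [-2, 1, 1], [-2, 0, 1]], D = diag(4, 5, -4), P⁻¹ = [[1, 0, 0], [0, 1, -1], [2, 0, 1]].
M³ = P·diag(64, 125, -64)·P⁻¹ = [[64, 0, 0], [-256, 125, -189], [-256, 0, -64]].
The requested entry is 64.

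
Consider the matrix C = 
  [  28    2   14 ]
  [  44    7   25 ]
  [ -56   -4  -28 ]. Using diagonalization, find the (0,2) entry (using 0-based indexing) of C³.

182

Characteristic polynomial: λ^3 - 7λ^2 + 12λ = λ(λ - 4)(λ - 3), so the eigenvalues are 0, 3, 4.
λ=0: eigenvector (-4, -7, 9).
λ=3: eigenvector (-2, -3, 4).
λ=4: eigenvector (1, 2, -2).
P = [[-4, -2, 1], [-7, -3, 2], [9, 4, -2]], D = diag(0, 3, 4), P⁻¹ = [[2, 0, 1], [-4, 1, -1], [1, 2, 2]].
C³ = P·diag(0, 27, 64)·P⁻¹ = [[280, 74, 182], [452, 175, 337], [-560, -148, -364]].
The requested entry is 182.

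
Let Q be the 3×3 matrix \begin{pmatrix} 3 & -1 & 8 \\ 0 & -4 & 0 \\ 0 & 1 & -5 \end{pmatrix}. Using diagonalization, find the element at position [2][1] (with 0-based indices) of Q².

Characteristic polynomial: r^3 + 6r^2 - 7r - 60 = (r - 3)(r + 4)(r + 5), so the eigenvalues are -5, -4, 3.
r=3: eigenvector (1, 0, 0).
r=-4: eigenvector (-1, 1, 1).
r=-5: eigenvector (-1, 0, 1).
P = [[1, -1, -1], [0, 1, 0], [0, 1, 1]], D = diag(3, -4, -5), P⁻¹ = [[1, 0, 1], [0, 1, 0], [0, -1, 1]].
Q² = P·diag(9, 16, 25)·P⁻¹ = [[9, 9, -16], [0, 16, 0], [0, -9, 25]].
The requested entry is -9.

-9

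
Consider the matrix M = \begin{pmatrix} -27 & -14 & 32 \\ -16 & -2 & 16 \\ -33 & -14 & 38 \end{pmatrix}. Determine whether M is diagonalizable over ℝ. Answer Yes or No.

Yes

Characteristic polynomial: p(λ) = λ^3 - 9λ^2 + 8λ + 60 = (λ - 6)(λ - 5)(λ + 2).
All 3 eigenvalues are distinct, so M is diagonalizable.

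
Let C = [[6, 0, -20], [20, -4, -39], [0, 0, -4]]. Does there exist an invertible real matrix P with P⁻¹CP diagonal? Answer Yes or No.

Characteristic polynomial: p(t) = t^3 + 2t^2 - 32t - 96 = (t - 6)(t + 4)^2.
t = -4 has algebraic multiplicity 2; rank(C + 4I) = 2, so geometric multiplicity = 1.
Geometric multiplicity < algebraic multiplicity, so C is not diagonalizable.

No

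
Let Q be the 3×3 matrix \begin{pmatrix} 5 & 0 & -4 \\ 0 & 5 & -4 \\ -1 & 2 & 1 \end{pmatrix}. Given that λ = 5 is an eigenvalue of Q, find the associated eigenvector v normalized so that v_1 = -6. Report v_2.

-3

Q − 5I = [[0, 0, -4], [0, 0, -4], [-1, 2, -4]].
Solving (Q − 5I)v = 0 gives the eigenspace spanned by (-6, -3, 0).
With v_1 = -6, v = (-6, -3, 0), so v_2 = -3.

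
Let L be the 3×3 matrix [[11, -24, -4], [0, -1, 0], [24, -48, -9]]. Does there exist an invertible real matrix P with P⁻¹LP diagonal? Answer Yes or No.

Yes

Characteristic polynomial: p(λ) = λ^3 - λ^2 - 5λ - 3 = (λ - 3)(λ + 1)^2.
λ = -1 has algebraic multiplicity 2; rank(L + 1I) = 1, so geometric multiplicity = 2.
Every eigenvalue has geometric = algebraic multiplicity, so L is diagonalizable.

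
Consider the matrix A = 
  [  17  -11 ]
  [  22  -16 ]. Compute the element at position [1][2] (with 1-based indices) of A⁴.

-671

Characteristic polynomial: s^2 - s - 30 = (s - 6)(s + 5), so the eigenvalues are -5, 6.
s=6: eigenvector (1, 1).
s=-5: eigenvector (1, 2).
P = [[1, 1], [1, 2]], D = diag(6, -5), P⁻¹ = [[2, -1], [-1, 1]].
A⁴ = P·diag(1296, 625)·P⁻¹ = [[1967, -671], [1342, -46]].
The requested entry is -671.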